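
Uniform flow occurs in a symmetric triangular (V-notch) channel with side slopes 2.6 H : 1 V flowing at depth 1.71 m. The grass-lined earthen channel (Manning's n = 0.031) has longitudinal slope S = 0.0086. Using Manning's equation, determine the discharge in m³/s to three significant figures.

A = z·y² = 2.6×1.71² = 7.603 m²
P = 2y√(1+z²) = 2×1.71×√(1+2.6²) = 9.527 m
R = A/P = 7.603/9.527 = 0.7980 m
Q = (1/n)·A·R^(2/3)·S^(1/2) = (1/0.031) × 7.603 × 0.7980^(2/3) × 0.0086^(1/2) = 19.57 m³/s

19.6 m³/s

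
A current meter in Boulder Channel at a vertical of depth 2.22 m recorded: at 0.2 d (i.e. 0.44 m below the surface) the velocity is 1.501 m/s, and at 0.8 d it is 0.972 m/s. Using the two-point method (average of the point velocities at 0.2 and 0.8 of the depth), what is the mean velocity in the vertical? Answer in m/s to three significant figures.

1.24 m/s

v̄ = (1.501 + 0.972) / 2 = 1.237 m/s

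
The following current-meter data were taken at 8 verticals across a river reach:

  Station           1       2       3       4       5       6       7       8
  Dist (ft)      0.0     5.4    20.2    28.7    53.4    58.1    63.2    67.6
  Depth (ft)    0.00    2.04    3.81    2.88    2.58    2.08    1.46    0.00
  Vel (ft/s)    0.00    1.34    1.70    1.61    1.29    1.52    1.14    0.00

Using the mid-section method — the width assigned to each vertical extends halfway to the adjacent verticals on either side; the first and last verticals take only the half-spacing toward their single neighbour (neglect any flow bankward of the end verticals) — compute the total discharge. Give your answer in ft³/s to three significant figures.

w_2 = (20.2 − 0.0)/2 = 10.1 ft; q_2 = 1.34 × 2.04 × 10.1 = 27.61 ft³/s
w_3 = (28.7 − 5.4)/2 = 11.65 ft; q_3 = 1.70 × 3.81 × 11.65 = 75.46 ft³/s
w_4 = (53.4 − 20.2)/2 = 16.6 ft; q_4 = 1.61 × 2.88 × 16.6 = 76.97 ft³/s
w_5 = (58.1 − 28.7)/2 = 14.7 ft; q_5 = 1.29 × 2.58 × 14.7 = 48.92 ft³/s
w_6 = (63.2 − 53.4)/2 = 4.9 ft; q_6 = 1.52 × 2.08 × 4.9 = 15.49 ft³/s
w_7 = (67.6 − 58.1)/2 = 4.75 ft; q_7 = 1.14 × 1.46 × 4.75 = 7.906 ft³/s
Stations 1, 8 contribute zero (depth or velocity is 0).
Q = Σ qᵢ = 252.4 ft³/s

252 ft³/s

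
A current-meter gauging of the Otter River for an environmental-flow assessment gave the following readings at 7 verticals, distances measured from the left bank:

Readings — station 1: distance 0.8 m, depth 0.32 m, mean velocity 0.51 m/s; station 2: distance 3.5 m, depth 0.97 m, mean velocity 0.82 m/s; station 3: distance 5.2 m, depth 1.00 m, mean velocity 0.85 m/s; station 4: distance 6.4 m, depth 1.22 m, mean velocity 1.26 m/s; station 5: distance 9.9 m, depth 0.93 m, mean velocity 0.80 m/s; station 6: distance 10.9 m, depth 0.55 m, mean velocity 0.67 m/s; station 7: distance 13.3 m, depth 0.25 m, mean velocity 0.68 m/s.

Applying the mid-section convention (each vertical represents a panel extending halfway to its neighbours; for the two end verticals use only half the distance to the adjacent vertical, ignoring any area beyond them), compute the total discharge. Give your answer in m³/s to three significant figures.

w_1 = (3.5 − 0.8)/2 = 1.35 m; q_1 = 0.51 × 0.32 × 1.35 = 0.2203 m³/s
w_2 = (5.2 − 0.8)/2 = 2.2 m; q_2 = 0.82 × 0.97 × 2.2 = 1.750 m³/s
w_3 = (6.4 − 3.5)/2 = 1.45 m; q_3 = 0.85 × 1.00 × 1.45 = 1.233 m³/s
w_4 = (9.9 − 5.2)/2 = 2.35 m; q_4 = 1.26 × 1.22 × 2.35 = 3.612 m³/s
w_5 = (10.9 − 6.4)/2 = 2.25 m; q_5 = 0.80 × 0.93 × 2.25 = 1.674 m³/s
w_6 = (13.3 − 9.9)/2 = 1.7 m; q_6 = 0.67 × 0.55 × 1.7 = 0.6265 m³/s
w_7 = (13.3 − 10.9)/2 = 1.2 m; q_7 = 0.68 × 0.25 × 1.2 = 0.2040 m³/s
Q = Σ qᵢ = 9.320 m³/s

9.32 m³/s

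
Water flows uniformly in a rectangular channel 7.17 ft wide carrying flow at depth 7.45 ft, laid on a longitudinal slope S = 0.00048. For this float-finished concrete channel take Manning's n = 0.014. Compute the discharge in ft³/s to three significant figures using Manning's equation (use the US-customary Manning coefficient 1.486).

224 ft³/s

A = b·y = 7.17 × 7.45 = 53.42 ft²
P = b + 2y = 7.17 + 2×7.45 = 22.07 ft
R = A/P = 53.42/22.07 = 2.420 ft
Q = (1.486/n)·A·R^(2/3)·S^(1/2) = (1.486/0.014) × 53.42 × 2.420^(2/3) × 0.00048^(1/2) = 223.9 ft³/s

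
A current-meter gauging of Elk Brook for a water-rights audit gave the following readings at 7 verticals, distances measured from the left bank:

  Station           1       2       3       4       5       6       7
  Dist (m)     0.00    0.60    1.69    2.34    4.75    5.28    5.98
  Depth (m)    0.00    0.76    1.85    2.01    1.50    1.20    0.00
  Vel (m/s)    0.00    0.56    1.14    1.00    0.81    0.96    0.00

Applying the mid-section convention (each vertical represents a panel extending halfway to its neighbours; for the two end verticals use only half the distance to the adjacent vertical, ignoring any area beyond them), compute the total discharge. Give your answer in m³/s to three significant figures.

7.76 m³/s

w_2 = (1.69 − 0.00)/2 = 0.845 m; q_2 = 0.56 × 0.76 × 0.845 = 0.3596 m³/s
w_3 = (2.34 − 0.60)/2 = 0.87 m; q_3 = 1.14 × 1.85 × 0.87 = 1.835 m³/s
w_4 = (4.75 − 1.69)/2 = 1.53 m; q_4 = 1.00 × 2.01 × 1.53 = 3.075 m³/s
w_5 = (5.28 − 2.34)/2 = 1.47 m; q_5 = 0.81 × 1.50 × 1.47 = 1.786 m³/s
w_6 = (5.98 − 4.75)/2 = 0.615 m; q_6 = 0.96 × 1.20 × 0.615 = 0.7085 m³/s
Stations 1, 7 contribute zero (depth or velocity is 0).
Q = Σ qᵢ = 7.764 m³/s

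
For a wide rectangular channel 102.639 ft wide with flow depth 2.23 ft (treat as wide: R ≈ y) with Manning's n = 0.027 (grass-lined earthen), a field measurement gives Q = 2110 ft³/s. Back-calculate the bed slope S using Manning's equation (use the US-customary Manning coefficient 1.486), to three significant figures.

0.00963

A = b·y = 102.639 × 2.23 = 228.9 ft²
Wide channel: R ≈ y = 2.23 ft
S = (Q·n / (1.486·A·R^(2/3)))² = (2110×0.027 / (1.486×228.9×1.707))² = 0.009630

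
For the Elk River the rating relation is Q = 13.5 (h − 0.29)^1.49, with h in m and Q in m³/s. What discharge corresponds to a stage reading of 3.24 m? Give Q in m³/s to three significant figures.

Q = 13.5 × (3.24 − 0.29)^1.49 = 13.5 × 2.95^1.49 = 67.67 m³/s

67.7 m³/s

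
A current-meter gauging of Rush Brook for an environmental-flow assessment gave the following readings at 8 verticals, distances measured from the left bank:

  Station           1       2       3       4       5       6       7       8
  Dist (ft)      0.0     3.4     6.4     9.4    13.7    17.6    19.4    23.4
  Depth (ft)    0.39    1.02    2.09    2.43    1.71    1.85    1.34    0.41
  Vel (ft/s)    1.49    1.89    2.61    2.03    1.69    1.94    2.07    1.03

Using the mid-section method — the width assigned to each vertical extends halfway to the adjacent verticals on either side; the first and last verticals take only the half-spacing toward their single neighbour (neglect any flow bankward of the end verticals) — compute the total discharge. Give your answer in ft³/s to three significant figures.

w_1 = (3.4 − 0.0)/2 = 1.7 ft; q_1 = 1.49 × 0.39 × 1.7 = 0.9879 ft³/s
w_2 = (6.4 − 0.0)/2 = 3.2 ft; q_2 = 1.89 × 1.02 × 3.2 = 6.169 ft³/s
w_3 = (9.4 − 3.4)/2 = 3 ft; q_3 = 2.61 × 2.09 × 3 = 16.36 ft³/s
w_4 = (13.7 − 6.4)/2 = 3.65 ft; q_4 = 2.03 × 2.43 × 3.65 = 18.01 ft³/s
w_5 = (17.6 − 9.4)/2 = 4.1 ft; q_5 = 1.69 × 1.71 × 4.1 = 11.85 ft³/s
w_6 = (19.4 − 13.7)/2 = 2.85 ft; q_6 = 1.94 × 1.85 × 2.85 = 10.23 ft³/s
w_7 = (23.4 − 17.6)/2 = 2.9 ft; q_7 = 2.07 × 1.34 × 2.9 = 8.044 ft³/s
w_8 = (23.4 − 19.4)/2 = 2 ft; q_8 = 1.03 × 0.41 × 2 = 0.8446 ft³/s
Q = Σ qᵢ = 72.49 ft³/s

72.5 ft³/s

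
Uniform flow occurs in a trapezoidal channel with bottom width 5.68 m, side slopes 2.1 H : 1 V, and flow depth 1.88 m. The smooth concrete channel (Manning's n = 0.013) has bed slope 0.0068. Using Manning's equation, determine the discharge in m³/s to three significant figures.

134 m³/s

A = (b + z·y)·y = (5.68 + 2.1×1.88)×1.88 = 18.10 m²
P = b + 2y√(1+z²) = 5.68 + 2×1.88×√(1+2.1²) = 14.43 m
R = A/P = 18.10/14.43 = 1.255 m
Q = (1/n)·A·R^(2/3)·S^(1/2) = (1/0.013) × 18.10 × 1.255^(2/3) × 0.0068^(1/2) = 133.6 m³/s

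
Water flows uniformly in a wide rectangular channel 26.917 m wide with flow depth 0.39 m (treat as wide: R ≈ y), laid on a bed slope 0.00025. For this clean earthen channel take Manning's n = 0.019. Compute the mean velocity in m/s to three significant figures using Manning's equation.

A = b·y = 26.917 × 0.39 = 10.50 m²
Wide channel: R ≈ y = 0.39 m
Q = (1/n)·A·R^(2/3)·S^(1/2) = (1/0.019) × 10.50 × 0.3900^(2/3) × 0.00025^(1/2) = 4.663 m³/s
V = Q/A = 4.663/10.50 = 0.4442 m/s

0.444 m/s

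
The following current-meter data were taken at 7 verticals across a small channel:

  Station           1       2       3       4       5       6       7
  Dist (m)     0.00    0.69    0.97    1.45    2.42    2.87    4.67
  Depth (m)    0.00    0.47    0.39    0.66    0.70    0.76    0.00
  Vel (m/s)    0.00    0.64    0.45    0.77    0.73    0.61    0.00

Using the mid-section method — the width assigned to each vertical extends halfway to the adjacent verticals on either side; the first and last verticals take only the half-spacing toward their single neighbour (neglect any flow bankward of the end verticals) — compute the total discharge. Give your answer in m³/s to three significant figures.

1.47 m³/s

w_2 = (0.97 − 0.00)/2 = 0.485 m; q_2 = 0.64 × 0.47 × 0.485 = 0.1459 m³/s
w_3 = (1.45 − 0.69)/2 = 0.38 m; q_3 = 0.45 × 0.39 × 0.38 = 0.06669 m³/s
w_4 = (2.42 − 0.97)/2 = 0.725 m; q_4 = 0.77 × 0.66 × 0.725 = 0.3684 m³/s
w_5 = (2.87 − 1.45)/2 = 0.71 m; q_5 = 0.73 × 0.70 × 0.71 = 0.3628 m³/s
w_6 = (4.67 − 2.42)/2 = 1.125 m; q_6 = 0.61 × 0.76 × 1.125 = 0.5216 m³/s
Stations 1, 7 contribute zero (depth or velocity is 0).
Q = Σ qᵢ = 1.465 m³/s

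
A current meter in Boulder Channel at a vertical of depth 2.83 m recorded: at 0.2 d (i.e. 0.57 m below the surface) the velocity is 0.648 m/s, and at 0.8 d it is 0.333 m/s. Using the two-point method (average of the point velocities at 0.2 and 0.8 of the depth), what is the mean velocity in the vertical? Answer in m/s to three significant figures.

0.491 m/s

v̄ = (0.648 + 0.333) / 2 = 0.4905 m/s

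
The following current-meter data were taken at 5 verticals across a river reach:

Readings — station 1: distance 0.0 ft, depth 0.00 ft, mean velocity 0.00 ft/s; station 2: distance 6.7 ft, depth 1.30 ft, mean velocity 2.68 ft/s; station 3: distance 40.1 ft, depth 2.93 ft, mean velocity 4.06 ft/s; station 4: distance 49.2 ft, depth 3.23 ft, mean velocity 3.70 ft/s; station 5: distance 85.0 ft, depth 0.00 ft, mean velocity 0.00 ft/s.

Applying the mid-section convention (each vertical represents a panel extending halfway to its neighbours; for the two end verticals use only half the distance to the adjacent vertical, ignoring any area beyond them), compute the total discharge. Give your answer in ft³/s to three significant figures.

591 ft³/s

w_2 = (40.1 − 0.0)/2 = 20.05 ft; q_2 = 2.68 × 1.30 × 20.05 = 69.85 ft³/s
w_3 = (49.2 − 6.7)/2 = 21.25 ft; q_3 = 4.06 × 2.93 × 21.25 = 252.8 ft³/s
w_4 = (85.0 − 40.1)/2 = 22.45 ft; q_4 = 3.70 × 3.23 × 22.45 = 268.3 ft³/s
Stations 1, 5 contribute zero (depth or velocity is 0).
Q = Σ qᵢ = 590.9 ft³/s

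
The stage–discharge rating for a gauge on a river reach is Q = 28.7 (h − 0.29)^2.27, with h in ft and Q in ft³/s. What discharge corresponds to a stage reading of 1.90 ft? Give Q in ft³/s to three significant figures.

Q = 28.7 × (1.90 − 0.29)^2.27 = 28.7 × 1.61^2.27 = 84.60 ft³/s

84.6 ft³/s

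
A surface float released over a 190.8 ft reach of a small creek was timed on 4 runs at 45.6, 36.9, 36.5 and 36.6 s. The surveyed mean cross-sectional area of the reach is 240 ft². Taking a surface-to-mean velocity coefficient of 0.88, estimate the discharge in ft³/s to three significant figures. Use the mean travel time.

1040 ft³/s

t̄ = (45.6 + 36.9 + 36.5 + 36.6) / 4 = 38.9 s
v_surface = L / t̄ = 190.8 / 38.9 = 4.905 ft/s
v_mean = 0.88 × 4.905 = 4.316 ft/s
Q = A × v_mean = 240 × 4.316 = 1036 ft³/s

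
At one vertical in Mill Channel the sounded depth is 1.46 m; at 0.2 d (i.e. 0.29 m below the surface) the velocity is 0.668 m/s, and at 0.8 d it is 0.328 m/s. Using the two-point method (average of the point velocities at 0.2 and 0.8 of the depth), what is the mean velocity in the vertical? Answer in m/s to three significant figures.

0.498 m/s

v̄ = (0.668 + 0.328) / 2 = 0.4980 m/s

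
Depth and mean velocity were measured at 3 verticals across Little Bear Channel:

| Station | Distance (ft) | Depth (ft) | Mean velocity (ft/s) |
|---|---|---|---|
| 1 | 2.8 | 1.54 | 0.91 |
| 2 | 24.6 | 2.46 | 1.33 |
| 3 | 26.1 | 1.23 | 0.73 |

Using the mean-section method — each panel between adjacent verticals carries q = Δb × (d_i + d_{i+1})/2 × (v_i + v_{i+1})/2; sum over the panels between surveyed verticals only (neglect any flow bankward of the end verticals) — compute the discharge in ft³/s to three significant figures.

Panel 1-2: Δb = 21.8 ft, d̄ = (1.54+2.46)/2 = 2, v̄ = (0.91+1.33)/2 = 1.12 → q = 21.8×2×1.12 = 48.83 ft³/s
Panel 2-3: Δb = 1.5 ft, d̄ = (2.46+1.23)/2 = 1.845, v̄ = (1.33+0.73)/2 = 1.03 → q = 1.5×1.845×1.03 = 2.851 ft³/s
Q = Σ q = 51.68 ft³/s

51.7 ft³/s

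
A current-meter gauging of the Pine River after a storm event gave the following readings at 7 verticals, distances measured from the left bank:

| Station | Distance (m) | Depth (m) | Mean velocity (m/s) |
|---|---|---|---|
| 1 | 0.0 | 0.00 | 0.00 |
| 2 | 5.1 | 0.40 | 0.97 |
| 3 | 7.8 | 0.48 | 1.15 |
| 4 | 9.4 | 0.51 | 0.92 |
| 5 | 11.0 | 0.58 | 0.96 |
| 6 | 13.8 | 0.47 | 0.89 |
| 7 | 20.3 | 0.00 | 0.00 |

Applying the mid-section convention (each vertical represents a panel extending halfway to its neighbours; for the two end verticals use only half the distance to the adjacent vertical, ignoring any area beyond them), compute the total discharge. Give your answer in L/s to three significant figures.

w_2 = (7.8 − 0.0)/2 = 3.9 m; q_2 = 0.97 × 0.40 × 3.9 = 1.513 m³/s
w_3 = (9.4 − 5.1)/2 = 2.15 m; q_3 = 1.15 × 0.48 × 2.15 = 1.187 m³/s
w_4 = (11.0 − 7.8)/2 = 1.6 m; q_4 = 0.92 × 0.51 × 1.6 = 0.7507 m³/s
w_5 = (13.8 − 9.4)/2 = 2.2 m; q_5 = 0.96 × 0.58 × 2.2 = 1.225 m³/s
w_6 = (20.3 − 11.0)/2 = 4.65 m; q_6 = 0.89 × 0.47 × 4.65 = 1.945 m³/s
Stations 1, 7 contribute zero (depth or velocity is 0).
Q = Σ qᵢ = 6.621 m³/s
= 6.621 × 1000 = 6621 L/s

6620 L/s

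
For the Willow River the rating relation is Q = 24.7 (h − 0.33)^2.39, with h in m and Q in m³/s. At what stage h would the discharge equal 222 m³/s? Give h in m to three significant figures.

2.84 m

h − h₀ = (Q/C)^(1/b) = (222/24.7)^(1/2.39) = 2.506 m
h = 0.33 + 2.506 = 2.836 m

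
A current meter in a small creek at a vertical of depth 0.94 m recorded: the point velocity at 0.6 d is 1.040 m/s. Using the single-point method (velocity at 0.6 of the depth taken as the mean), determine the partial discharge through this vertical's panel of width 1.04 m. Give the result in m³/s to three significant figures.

v̄ = v₀.₆ = 1.040 m/s
q = v̄ × d × w = 1.040 × 0.94 × 1.04 = 1.017 m³/s

1.02 m³/s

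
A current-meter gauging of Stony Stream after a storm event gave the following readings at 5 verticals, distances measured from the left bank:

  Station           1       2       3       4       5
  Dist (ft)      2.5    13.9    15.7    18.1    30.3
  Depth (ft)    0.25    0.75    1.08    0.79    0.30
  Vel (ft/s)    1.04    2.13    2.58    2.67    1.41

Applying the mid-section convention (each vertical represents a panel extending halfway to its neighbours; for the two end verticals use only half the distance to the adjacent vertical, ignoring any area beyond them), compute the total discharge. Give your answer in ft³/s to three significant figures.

w_1 = (13.9 − 2.5)/2 = 5.7 ft; q_1 = 1.04 × 0.25 × 5.7 = 1.482 ft³/s
w_2 = (15.7 − 2.5)/2 = 6.6 ft; q_2 = 2.13 × 0.75 × 6.6 = 10.54 ft³/s
w_3 = (18.1 − 13.9)/2 = 2.1 ft; q_3 = 2.58 × 1.08 × 2.1 = 5.851 ft³/s
w_4 = (30.3 − 15.7)/2 = 7.3 ft; q_4 = 2.67 × 0.79 × 7.3 = 15.40 ft³/s
w_5 = (30.3 − 18.1)/2 = 6.1 ft; q_5 = 1.41 × 0.30 × 6.1 = 2.580 ft³/s
Q = Σ qᵢ = 35.86 ft³/s

35.9 ft³/s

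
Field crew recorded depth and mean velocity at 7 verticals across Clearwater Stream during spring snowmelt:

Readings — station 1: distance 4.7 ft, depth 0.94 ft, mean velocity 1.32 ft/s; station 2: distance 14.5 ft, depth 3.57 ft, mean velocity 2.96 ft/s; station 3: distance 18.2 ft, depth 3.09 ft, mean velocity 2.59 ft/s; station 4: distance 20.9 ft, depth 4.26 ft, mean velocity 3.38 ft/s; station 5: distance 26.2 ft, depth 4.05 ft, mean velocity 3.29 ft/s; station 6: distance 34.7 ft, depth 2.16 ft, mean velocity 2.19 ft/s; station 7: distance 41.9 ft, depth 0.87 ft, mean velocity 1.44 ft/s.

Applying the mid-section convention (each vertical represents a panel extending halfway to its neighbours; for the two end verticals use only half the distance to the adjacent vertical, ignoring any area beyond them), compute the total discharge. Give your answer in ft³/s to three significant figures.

294 ft³/s

w_1 = (14.5 − 4.7)/2 = 4.9 ft; q_1 = 1.32 × 0.94 × 4.9 = 6.080 ft³/s
w_2 = (18.2 − 4.7)/2 = 6.75 ft; q_2 = 2.96 × 3.57 × 6.75 = 71.33 ft³/s
w_3 = (20.9 − 14.5)/2 = 3.2 ft; q_3 = 2.59 × 3.09 × 3.2 = 25.61 ft³/s
w_4 = (26.2 − 18.2)/2 = 4 ft; q_4 = 3.38 × 4.26 × 4 = 57.60 ft³/s
w_5 = (34.7 − 20.9)/2 = 6.9 ft; q_5 = 3.29 × 4.05 × 6.9 = 91.94 ft³/s
w_6 = (41.9 − 26.2)/2 = 7.85 ft; q_6 = 2.19 × 2.16 × 7.85 = 37.13 ft³/s
w_7 = (41.9 − 34.7)/2 = 3.6 ft; q_7 = 1.44 × 0.87 × 3.6 = 4.510 ft³/s
Q = Σ qᵢ = 294.2 ft³/s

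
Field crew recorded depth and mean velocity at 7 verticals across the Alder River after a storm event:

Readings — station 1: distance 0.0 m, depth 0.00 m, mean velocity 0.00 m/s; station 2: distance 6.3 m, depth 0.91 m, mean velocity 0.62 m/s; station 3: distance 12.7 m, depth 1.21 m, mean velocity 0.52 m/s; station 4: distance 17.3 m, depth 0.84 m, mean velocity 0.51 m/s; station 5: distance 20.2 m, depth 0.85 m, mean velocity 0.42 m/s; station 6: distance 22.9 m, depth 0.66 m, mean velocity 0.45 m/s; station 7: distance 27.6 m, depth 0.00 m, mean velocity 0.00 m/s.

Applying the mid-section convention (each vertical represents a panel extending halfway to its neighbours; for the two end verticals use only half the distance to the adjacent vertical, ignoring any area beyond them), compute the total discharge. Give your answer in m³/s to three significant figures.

w_2 = (12.7 − 0.0)/2 = 6.35 m; q_2 = 0.62 × 0.91 × 6.35 = 3.583 m³/s
w_3 = (17.3 − 6.3)/2 = 5.5 m; q_3 = 0.52 × 1.21 × 5.5 = 3.461 m³/s
w_4 = (20.2 − 12.7)/2 = 3.75 m; q_4 = 0.51 × 0.84 × 3.75 = 1.607 m³/s
w_5 = (22.9 − 17.3)/2 = 2.8 m; q_5 = 0.42 × 0.85 × 2.8 = 0.9996 m³/s
w_6 = (27.6 − 20.2)/2 = 3.7 m; q_6 = 0.45 × 0.66 × 3.7 = 1.099 m³/s
Stations 1, 7 contribute zero (depth or velocity is 0).
Q = Σ qᵢ = 10.75 m³/s

10.7 m³/s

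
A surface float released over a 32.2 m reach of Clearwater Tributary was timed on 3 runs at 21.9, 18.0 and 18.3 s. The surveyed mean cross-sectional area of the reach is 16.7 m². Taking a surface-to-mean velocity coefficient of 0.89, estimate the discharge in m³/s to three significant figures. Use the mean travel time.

24.7 m³/s

t̄ = (21.9 + 18.0 + 18.3) / 3 = 19.4 s
v_surface = L / t̄ = 32.2 / 19.4 = 1.660 m/s
v_mean = 0.89 × 1.660 = 1.477 m/s
Q = A × v_mean = 16.7 × 1.477 = 24.67 m³/s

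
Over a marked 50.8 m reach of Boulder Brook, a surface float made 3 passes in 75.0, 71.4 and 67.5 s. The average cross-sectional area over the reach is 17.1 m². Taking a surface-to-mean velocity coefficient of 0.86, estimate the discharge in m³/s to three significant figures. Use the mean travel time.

t̄ = (75.0 + 71.4 + 67.5) / 3 = 71.3 s
v_surface = L / t̄ = 50.8 / 71.3 = 0.7125 m/s
v_mean = 0.86 × 0.7125 = 0.6127 m/s
Q = A × v_mean = 17.1 × 0.6127 = 10.48 m³/s

10.5 m³/s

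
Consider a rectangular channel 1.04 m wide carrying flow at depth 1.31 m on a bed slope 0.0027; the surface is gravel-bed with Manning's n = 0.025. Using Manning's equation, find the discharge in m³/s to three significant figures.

1.47 m³/s

A = b·y = 1.04 × 1.31 = 1.362 m²
P = b + 2y = 1.04 + 2×1.31 = 3.660 m
R = A/P = 1.362/3.660 = 0.3722 m
Q = (1/n)·A·R^(2/3)·S^(1/2) = (1/0.025) × 1.362 × 0.3722^(2/3) × 0.0027^(1/2) = 1.465 m³/s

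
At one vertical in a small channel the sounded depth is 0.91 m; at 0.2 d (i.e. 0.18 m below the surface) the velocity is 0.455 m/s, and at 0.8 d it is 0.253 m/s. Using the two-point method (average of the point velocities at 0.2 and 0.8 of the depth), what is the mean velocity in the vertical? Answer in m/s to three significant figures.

0.354 m/s

v̄ = (0.455 + 0.253) / 2 = 0.3540 m/s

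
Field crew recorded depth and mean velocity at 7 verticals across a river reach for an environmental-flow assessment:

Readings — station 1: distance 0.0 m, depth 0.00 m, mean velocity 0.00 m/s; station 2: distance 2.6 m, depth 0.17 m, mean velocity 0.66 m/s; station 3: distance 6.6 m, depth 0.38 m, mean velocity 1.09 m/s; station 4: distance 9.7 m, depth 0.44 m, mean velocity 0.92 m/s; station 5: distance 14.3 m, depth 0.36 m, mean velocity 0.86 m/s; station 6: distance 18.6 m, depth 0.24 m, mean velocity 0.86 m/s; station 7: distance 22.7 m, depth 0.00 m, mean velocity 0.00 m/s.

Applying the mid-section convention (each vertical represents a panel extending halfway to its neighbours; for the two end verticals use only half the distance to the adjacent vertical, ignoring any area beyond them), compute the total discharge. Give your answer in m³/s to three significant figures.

5.64 m³/s

w_2 = (6.6 − 0.0)/2 = 3.3 m; q_2 = 0.66 × 0.17 × 3.3 = 0.3703 m³/s
w_3 = (9.7 − 2.6)/2 = 3.55 m; q_3 = 1.09 × 0.38 × 3.55 = 1.470 m³/s
w_4 = (14.3 − 6.6)/2 = 3.85 m; q_4 = 0.92 × 0.44 × 3.85 = 1.558 m³/s
w_5 = (18.6 − 9.7)/2 = 4.45 m; q_5 = 0.86 × 0.36 × 4.45 = 1.378 m³/s
w_6 = (22.7 − 14.3)/2 = 4.2 m; q_6 = 0.86 × 0.24 × 4.2 = 0.8669 m³/s
Stations 1, 7 contribute zero (depth or velocity is 0).
Q = Σ qᵢ = 5.644 m³/s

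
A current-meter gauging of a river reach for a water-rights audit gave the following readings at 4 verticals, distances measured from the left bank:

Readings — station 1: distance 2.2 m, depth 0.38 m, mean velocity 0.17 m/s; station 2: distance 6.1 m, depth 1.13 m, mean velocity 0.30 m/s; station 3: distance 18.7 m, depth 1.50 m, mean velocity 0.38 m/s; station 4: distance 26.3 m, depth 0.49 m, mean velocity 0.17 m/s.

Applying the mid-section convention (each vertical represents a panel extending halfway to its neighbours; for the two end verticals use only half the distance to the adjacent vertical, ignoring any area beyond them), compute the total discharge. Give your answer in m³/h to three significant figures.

32400 m³/h

w_1 = (6.1 − 2.2)/2 = 1.95 m; q_1 = 0.17 × 0.38 × 1.95 = 0.1260 m³/s
w_2 = (18.7 − 2.2)/2 = 8.25 m; q_2 = 0.30 × 1.13 × 8.25 = 2.797 m³/s
w_3 = (26.3 − 6.1)/2 = 10.1 m; q_3 = 0.38 × 1.50 × 10.1 = 5.757 m³/s
w_4 = (26.3 − 18.7)/2 = 3.8 m; q_4 = 0.17 × 0.49 × 3.8 = 0.3165 m³/s
Q = Σ qᵢ = 8.996 m³/s
= 8.996 × 3600 = 32390 m³/h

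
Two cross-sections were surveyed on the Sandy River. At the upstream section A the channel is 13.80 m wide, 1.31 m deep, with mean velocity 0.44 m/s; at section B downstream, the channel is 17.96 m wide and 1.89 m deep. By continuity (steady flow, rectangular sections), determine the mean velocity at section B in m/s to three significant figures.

0.234 m/s

Q = A₁V₁ = (13.80×1.31) × 0.44 = 7.954 m³/s
A₂ = 17.96 × 1.89 = 33.94 m²
V₂ = Q/A₂ = 7.954/33.94 = 0.2343 m/s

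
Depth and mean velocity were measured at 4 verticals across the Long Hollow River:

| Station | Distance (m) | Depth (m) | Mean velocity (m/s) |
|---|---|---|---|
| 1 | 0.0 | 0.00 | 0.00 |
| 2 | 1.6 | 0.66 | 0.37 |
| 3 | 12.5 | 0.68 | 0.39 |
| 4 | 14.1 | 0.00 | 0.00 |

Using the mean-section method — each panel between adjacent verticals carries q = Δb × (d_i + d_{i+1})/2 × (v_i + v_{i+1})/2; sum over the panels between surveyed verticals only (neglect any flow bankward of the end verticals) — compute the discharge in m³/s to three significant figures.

2.98 m³/s

Panel 1-2: Δb = 1.6 m, d̄ = (0.00+0.66)/2 = 0.33, v̄ = (0.00+0.37)/2 = 0.185 → q = 1.6×0.33×0.185 = 0.09768 m³/s
Panel 2-3: Δb = 10.9 m, d̄ = (0.66+0.68)/2 = 0.67, v̄ = (0.37+0.39)/2 = 0.38 → q = 10.9×0.67×0.38 = 2.775 m³/s
Panel 3-4: Δb = 1.6 m, d̄ = (0.68+0.00)/2 = 0.34, v̄ = (0.39+0.00)/2 = 0.195 → q = 1.6×0.34×0.195 = 0.1061 m³/s
Q = Σ q = 2.979 m³/s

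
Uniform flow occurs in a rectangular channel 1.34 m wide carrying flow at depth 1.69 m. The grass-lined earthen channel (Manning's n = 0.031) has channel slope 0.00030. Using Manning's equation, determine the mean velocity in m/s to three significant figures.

A = b·y = 1.34 × 1.69 = 2.265 m²
P = b + 2y = 1.34 + 2×1.69 = 4.720 m
R = A/P = 2.265/4.720 = 0.4798 m
Q = (1/n)·A·R^(2/3)·S^(1/2) = (1/0.031) × 2.265 × 0.4798^(2/3) × 0.00030^(1/2) = 0.7755 m³/s
V = Q/A = 0.7755/2.265 = 0.3424 m/s

0.342 m/s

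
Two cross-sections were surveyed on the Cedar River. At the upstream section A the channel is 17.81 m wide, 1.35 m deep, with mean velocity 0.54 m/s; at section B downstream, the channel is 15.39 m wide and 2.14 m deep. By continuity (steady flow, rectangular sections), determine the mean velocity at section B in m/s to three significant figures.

Q = A₁V₁ = (17.81×1.35) × 0.54 = 12.98 m³/s
A₂ = 15.39 × 2.14 = 32.93 m²
V₂ = Q/A₂ = 12.98/32.93 = 0.3942 m/s

0.394 m/s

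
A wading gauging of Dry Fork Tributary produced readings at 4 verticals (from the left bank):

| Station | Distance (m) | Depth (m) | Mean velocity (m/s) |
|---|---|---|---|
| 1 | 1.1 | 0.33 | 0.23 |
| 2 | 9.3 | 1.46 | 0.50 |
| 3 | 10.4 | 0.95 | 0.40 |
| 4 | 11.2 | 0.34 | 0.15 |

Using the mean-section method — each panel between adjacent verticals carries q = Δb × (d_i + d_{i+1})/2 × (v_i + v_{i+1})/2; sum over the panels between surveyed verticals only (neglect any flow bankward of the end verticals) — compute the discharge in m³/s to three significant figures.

Panel 1-2: Δb = 8.2 m, d̄ = (0.33+1.46)/2 = 0.895, v̄ = (0.23+0.50)/2 = 0.365 → q = 8.2×0.895×0.365 = 2.679 m³/s
Panel 2-3: Δb = 1.1 m, d̄ = (1.46+0.95)/2 = 1.205, v̄ = (0.50+0.40)/2 = 0.45 → q = 1.1×1.205×0.45 = 0.5965 m³/s
Panel 3-4: Δb = 0.8 m, d̄ = (0.95+0.34)/2 = 0.645, v̄ = (0.40+0.15)/2 = 0.275 → q = 0.8×0.645×0.275 = 0.1419 m³/s
Q = Σ q = 3.417 m³/s

3.42 m³/s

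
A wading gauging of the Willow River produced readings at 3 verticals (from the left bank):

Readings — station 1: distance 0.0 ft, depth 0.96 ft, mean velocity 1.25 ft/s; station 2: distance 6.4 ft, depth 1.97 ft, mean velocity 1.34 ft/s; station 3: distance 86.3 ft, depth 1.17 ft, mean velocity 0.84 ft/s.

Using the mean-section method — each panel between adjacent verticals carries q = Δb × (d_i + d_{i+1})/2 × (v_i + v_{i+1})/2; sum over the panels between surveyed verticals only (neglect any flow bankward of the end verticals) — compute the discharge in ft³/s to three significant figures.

Panel 1-2: Δb = 6.4 ft, d̄ = (0.96+1.97)/2 = 1.465, v̄ = (1.25+1.34)/2 = 1.295 → q = 6.4×1.465×1.295 = 12.14 ft³/s
Panel 2-3: Δb = 79.9 ft, d̄ = (1.97+1.17)/2 = 1.57, v̄ = (1.34+0.84)/2 = 1.09 → q = 79.9×1.57×1.09 = 136.7 ft³/s
Q = Σ q = 148.9 ft³/s

149 ft³/s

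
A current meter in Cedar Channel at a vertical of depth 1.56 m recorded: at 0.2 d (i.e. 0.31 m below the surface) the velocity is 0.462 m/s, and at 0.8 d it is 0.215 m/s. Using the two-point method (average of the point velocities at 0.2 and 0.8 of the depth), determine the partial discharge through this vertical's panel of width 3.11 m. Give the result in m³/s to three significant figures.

v̄ = (0.462 + 0.215) / 2 = 0.3385 m/s
q = v̄ × d × w = 0.3385 × 1.56 × 3.11 = 1.642 m³/s

1.64 m³/s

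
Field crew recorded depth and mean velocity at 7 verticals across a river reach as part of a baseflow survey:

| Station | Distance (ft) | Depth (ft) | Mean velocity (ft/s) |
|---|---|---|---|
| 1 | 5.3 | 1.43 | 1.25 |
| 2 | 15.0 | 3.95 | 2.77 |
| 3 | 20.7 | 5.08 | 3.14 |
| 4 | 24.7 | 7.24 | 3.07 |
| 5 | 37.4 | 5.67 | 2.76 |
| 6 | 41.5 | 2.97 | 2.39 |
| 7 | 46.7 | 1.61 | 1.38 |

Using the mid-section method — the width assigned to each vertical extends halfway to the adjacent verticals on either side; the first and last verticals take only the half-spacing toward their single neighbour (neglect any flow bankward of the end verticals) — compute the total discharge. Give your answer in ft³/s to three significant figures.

w_1 = (15.0 − 5.3)/2 = 4.85 ft; q_1 = 1.25 × 1.43 × 4.85 = 8.669 ft³/s
w_2 = (20.7 − 5.3)/2 = 7.7 ft; q_2 = 2.77 × 3.95 × 7.7 = 84.25 ft³/s
w_3 = (24.7 − 15.0)/2 = 4.85 ft; q_3 = 3.14 × 5.08 × 4.85 = 77.36 ft³/s
w_4 = (37.4 − 20.7)/2 = 8.35 ft; q_4 = 3.07 × 7.24 × 8.35 = 185.6 ft³/s
w_5 = (41.5 − 24.7)/2 = 8.4 ft; q_5 = 2.76 × 5.67 × 8.4 = 131.5 ft³/s
w_6 = (46.7 − 37.4)/2 = 4.65 ft; q_6 = 2.39 × 2.97 × 4.65 = 33.01 ft³/s
w_7 = (46.7 − 41.5)/2 = 2.6 ft; q_7 = 1.38 × 1.61 × 2.6 = 5.777 ft³/s
Q = Σ qᵢ = 526.1 ft³/s

526 ft³/s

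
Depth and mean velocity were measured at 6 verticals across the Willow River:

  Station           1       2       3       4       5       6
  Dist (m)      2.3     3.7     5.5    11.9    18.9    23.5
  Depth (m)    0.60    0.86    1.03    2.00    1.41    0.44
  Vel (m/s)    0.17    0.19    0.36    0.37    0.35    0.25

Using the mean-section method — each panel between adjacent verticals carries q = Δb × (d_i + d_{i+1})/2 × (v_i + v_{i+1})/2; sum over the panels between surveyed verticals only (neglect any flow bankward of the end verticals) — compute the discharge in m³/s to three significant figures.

Panel 1-2: Δb = 1.4 m, d̄ = (0.60+0.86)/2 = 0.73, v̄ = (0.17+0.19)/2 = 0.18 → q = 1.4×0.73×0.18 = 0.1840 m³/s
Panel 2-3: Δb = 1.8 m, d̄ = (0.86+1.03)/2 = 0.945, v̄ = (0.19+0.36)/2 = 0.275 → q = 1.8×0.945×0.275 = 0.4678 m³/s
Panel 3-4: Δb = 6.4 m, d̄ = (1.03+2.00)/2 = 1.515, v̄ = (0.36+0.37)/2 = 0.365 → q = 6.4×1.515×0.365 = 3.539 m³/s
Panel 4-5: Δb = 7 m, d̄ = (2.00+1.41)/2 = 1.705, v̄ = (0.37+0.35)/2 = 0.36 → q = 7×1.705×0.36 = 4.297 m³/s
Panel 5-6: Δb = 4.6 m, d̄ = (1.41+0.44)/2 = 0.925, v̄ = (0.35+0.25)/2 = 0.3 → q = 4.6×0.925×0.3 = 1.277 m³/s
Q = Σ q = 9.764 m³/s

9.76 m³/s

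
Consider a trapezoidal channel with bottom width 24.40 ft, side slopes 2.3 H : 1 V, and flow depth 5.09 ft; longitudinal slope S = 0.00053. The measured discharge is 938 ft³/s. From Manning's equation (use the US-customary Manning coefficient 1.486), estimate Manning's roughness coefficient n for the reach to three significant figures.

0.0160

A = (b + z·y)·y = (24.40 + 2.3×5.09)×5.09 = 183.8 ft²
P = b + 2y√(1+z²) = 24.40 + 2×5.09×√(1+2.3²) = 49.93 ft
R = A/P = 183.8/49.93 = 3.681 ft
n = (1.486/Q)·A·R^(2/3)·S^(1/2) = (1.486/938) × 183.8 × 2.384 × 0.02302 = 0.01598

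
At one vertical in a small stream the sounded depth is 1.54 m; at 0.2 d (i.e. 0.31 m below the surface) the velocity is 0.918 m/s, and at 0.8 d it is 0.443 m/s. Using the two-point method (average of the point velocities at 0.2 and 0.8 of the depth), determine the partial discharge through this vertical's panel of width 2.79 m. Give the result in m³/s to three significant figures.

2.92 m³/s

v̄ = (0.918 + 0.443) / 2 = 0.6805 m/s
q = v̄ × d × w = 0.6805 × 1.54 × 2.79 = 2.924 m³/s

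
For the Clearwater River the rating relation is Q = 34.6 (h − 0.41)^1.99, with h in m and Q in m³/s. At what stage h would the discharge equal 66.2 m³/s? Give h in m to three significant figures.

h − h₀ = (Q/C)^(1/b) = (66.2/34.6)^(1/1.99) = 1.385 m
h = 0.41 + 1.385 = 1.795 m

1.80 m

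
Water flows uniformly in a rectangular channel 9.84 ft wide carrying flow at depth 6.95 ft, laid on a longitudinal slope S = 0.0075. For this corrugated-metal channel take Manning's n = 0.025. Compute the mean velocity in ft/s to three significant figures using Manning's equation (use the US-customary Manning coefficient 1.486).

10.4 ft/s

A = b·y = 9.84 × 6.95 = 68.39 ft²
P = b + 2y = 9.84 + 2×6.95 = 23.74 ft
R = A/P = 68.39/23.74 = 2.881 ft
Q = (1.486/n)·A·R^(2/3)·S^(1/2) = (1.486/0.025) × 68.39 × 2.881^(2/3) × 0.0075^(1/2) = 712.7 ft³/s
V = Q/A = 712.7/68.39 = 10.42 ft/s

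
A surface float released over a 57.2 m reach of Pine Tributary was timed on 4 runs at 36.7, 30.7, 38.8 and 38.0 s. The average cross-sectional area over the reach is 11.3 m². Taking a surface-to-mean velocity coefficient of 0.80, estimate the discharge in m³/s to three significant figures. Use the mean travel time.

t̄ = (36.7 + 30.7 + 38.8 + 38.0) / 4 = 36.05 s
v_surface = L / t̄ = 57.2 / 36.05 = 1.587 m/s
v_mean = 0.80 × 1.587 = 1.269 m/s
Q = A × v_mean = 11.3 × 1.269 = 14.34 m³/s

14.3 m³/s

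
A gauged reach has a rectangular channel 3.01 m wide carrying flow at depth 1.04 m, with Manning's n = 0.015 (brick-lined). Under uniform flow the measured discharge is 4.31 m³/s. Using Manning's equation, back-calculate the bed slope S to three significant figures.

0.000816

A = b·y = 3.01 × 1.04 = 3.130 m²
P = b + 2y = 3.01 + 2×1.04 = 5.090 m
R = A/P = 3.130/5.090 = 0.6150 m
S = (Q·n / (1·A·R^(2/3)))² = (4.31×0.015 / (1×3.130×0.7232))² = 0.0008155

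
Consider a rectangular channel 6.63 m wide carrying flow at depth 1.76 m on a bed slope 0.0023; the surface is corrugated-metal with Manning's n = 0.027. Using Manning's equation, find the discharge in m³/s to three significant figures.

A = b·y = 6.63 × 1.76 = 11.67 m²
P = b + 2y = 6.63 + 2×1.76 = 10.15 m
R = A/P = 11.67/10.15 = 1.150 m
Q = (1/n)·A·R^(2/3)·S^(1/2) = (1/0.027) × 11.67 × 1.150^(2/3) × 0.0023^(1/2) = 22.75 m³/s

22.7 m³/s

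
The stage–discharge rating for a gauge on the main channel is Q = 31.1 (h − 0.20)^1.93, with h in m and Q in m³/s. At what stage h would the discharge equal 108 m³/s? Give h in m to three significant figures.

h − h₀ = (Q/C)^(1/b) = (108/31.1)^(1/1.93) = 1.906 m
h = 0.20 + 1.906 = 2.106 m

2.11 m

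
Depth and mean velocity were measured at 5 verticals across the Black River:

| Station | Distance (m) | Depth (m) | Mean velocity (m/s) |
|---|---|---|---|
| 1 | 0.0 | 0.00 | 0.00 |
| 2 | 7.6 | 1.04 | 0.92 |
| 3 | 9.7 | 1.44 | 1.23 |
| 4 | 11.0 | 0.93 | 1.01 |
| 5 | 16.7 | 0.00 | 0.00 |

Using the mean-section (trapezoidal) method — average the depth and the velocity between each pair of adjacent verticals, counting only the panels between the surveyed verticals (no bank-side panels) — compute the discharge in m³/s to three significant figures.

Panel 1-2: Δb = 7.6 m, d̄ = (0.00+1.04)/2 = 0.52, v̄ = (0.00+0.92)/2 = 0.46 → q = 7.6×0.52×0.46 = 1.818 m³/s
Panel 2-3: Δb = 2.1 m, d̄ = (1.04+1.44)/2 = 1.24, v̄ = (0.92+1.23)/2 = 1.075 → q = 2.1×1.24×1.075 = 2.799 m³/s
Panel 3-4: Δb = 1.3 m, d̄ = (1.44+0.93)/2 = 1.185, v̄ = (1.23+1.01)/2 = 1.12 → q = 1.3×1.185×1.12 = 1.725 m³/s
Panel 4-5: Δb = 5.7 m, d̄ = (0.93+0.00)/2 = 0.465, v̄ = (1.01+0.00)/2 = 0.505 → q = 5.7×0.465×0.505 = 1.339 m³/s
Q = Σ q = 7.681 m³/s

7.68 m³/s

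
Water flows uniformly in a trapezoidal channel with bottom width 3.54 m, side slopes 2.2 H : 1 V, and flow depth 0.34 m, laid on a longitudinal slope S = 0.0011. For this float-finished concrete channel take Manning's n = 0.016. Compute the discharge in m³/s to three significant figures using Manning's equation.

A = (b + z·y)·y = (3.54 + 2.2×0.34)×0.34 = 1.458 m²
P = b + 2y√(1+z²) = 3.54 + 2×0.34×√(1+2.2²) = 5.183 m
R = A/P = 1.458/5.183 = 0.2813 m
Q = (1/n)·A·R^(2/3)·S^(1/2) = (1/0.016) × 1.458 × 0.2813^(2/3) × 0.0011^(1/2) = 1.297 m³/s

1.30 m³/s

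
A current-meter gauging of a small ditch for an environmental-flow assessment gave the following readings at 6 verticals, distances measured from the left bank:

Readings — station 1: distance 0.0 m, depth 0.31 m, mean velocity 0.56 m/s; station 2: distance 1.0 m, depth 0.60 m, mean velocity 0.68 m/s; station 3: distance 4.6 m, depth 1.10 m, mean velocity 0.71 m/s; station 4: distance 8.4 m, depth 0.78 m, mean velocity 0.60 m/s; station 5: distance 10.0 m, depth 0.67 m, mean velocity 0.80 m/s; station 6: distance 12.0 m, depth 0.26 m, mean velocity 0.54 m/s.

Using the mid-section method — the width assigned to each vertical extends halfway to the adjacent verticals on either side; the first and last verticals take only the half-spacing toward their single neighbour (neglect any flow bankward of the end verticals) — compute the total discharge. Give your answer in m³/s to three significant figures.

w_1 = (1.0 − 0.0)/2 = 0.5 m; q_1 = 0.56 × 0.31 × 0.5 = 0.08680 m³/s
w_2 = (4.6 − 0.0)/2 = 2.3 m; q_2 = 0.68 × 0.60 × 2.3 = 0.9384 m³/s
w_3 = (8.4 − 1.0)/2 = 3.7 m; q_3 = 0.71 × 1.10 × 3.7 = 2.890 m³/s
w_4 = (10.0 − 4.6)/2 = 2.7 m; q_4 = 0.60 × 0.78 × 2.7 = 1.264 m³/s
w_5 = (12.0 − 8.4)/2 = 1.8 m; q_5 = 0.80 × 0.67 × 1.8 = 0.9648 m³/s
w_6 = (12.0 − 10.0)/2 = 1 m; q_6 = 0.54 × 0.26 × 1 = 0.1404 m³/s
Q = Σ qᵢ = 6.284 m³/s

6.28 m³/s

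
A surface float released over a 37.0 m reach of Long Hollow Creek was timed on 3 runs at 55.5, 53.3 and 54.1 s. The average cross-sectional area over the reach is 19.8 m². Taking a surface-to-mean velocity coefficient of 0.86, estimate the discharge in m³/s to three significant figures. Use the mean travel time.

t̄ = (55.5 + 53.3 + 54.1) / 3 = 54.3 s
v_surface = L / t̄ = 37.0 / 54.3 = 0.6814 m/s
v_mean = 0.86 × 0.6814 = 0.5860 m/s
Q = A × v_mean = 19.8 × 0.5860 = 11.60 m³/s

11.6 m³/s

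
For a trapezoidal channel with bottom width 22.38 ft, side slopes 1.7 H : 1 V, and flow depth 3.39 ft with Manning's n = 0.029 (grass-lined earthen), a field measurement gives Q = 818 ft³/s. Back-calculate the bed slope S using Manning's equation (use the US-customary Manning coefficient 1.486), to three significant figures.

A = (b + z·y)·y = (22.38 + 1.7×3.39)×3.39 = 95.40 ft²
P = b + 2y√(1+z²) = 22.38 + 2×3.39×√(1+1.7²) = 35.75 ft
R = A/P = 95.40/35.75 = 2.668 ft
S = (Q·n / (1.486·A·R^(2/3)))² = (818×0.029 / (1.486×95.40×1.924))² = 0.007564

0.00756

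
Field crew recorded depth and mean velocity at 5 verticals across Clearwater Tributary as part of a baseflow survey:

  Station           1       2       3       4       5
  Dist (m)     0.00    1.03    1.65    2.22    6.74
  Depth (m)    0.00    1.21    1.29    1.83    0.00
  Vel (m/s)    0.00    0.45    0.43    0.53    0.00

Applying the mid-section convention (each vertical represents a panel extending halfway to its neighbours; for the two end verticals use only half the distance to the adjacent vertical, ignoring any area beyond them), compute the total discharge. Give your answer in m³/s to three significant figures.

3.25 m³/s

w_2 = (1.65 − 0.00)/2 = 0.825 m; q_2 = 0.45 × 1.21 × 0.825 = 0.4492 m³/s
w_3 = (2.22 − 1.03)/2 = 0.595 m; q_3 = 0.43 × 1.29 × 0.595 = 0.3300 m³/s
w_4 = (6.74 − 1.65)/2 = 2.545 m; q_4 = 0.53 × 1.83 × 2.545 = 2.468 m³/s
Stations 1, 5 contribute zero (depth or velocity is 0).
Q = Σ qᵢ = 3.248 m³/s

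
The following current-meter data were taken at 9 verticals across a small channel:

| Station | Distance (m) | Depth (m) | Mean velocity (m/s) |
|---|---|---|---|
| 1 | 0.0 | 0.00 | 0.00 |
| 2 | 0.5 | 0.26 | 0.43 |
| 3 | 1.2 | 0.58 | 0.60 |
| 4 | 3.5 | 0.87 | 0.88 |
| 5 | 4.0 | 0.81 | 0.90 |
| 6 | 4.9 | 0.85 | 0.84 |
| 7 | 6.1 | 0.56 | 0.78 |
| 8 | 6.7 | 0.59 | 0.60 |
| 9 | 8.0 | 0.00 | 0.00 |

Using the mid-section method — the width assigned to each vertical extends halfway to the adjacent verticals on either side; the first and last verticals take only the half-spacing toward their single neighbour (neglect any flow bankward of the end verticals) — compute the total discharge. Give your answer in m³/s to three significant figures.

3.65 m³/s

w_2 = (1.2 − 0.0)/2 = 0.6 m; q_2 = 0.43 × 0.26 × 0.6 = 0.06708 m³/s
w_3 = (3.5 − 0.5)/2 = 1.5 m; q_3 = 0.60 × 0.58 × 1.5 = 0.5220 m³/s
w_4 = (4.0 − 1.2)/2 = 1.4 m; q_4 = 0.88 × 0.87 × 1.4 = 1.072 m³/s
w_5 = (4.9 − 3.5)/2 = 0.7 m; q_5 = 0.90 × 0.81 × 0.7 = 0.5103 m³/s
w_6 = (6.1 − 4.0)/2 = 1.05 m; q_6 = 0.84 × 0.85 × 1.05 = 0.7497 m³/s
w_7 = (6.7 − 4.9)/2 = 0.9 m; q_7 = 0.78 × 0.56 × 0.9 = 0.3931 m³/s
w_8 = (8.0 − 6.1)/2 = 0.95 m; q_8 = 0.60 × 0.59 × 0.95 = 0.3363 m³/s
Stations 1, 9 contribute zero (depth or velocity is 0).
Q = Σ qᵢ = 3.650 m³/s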